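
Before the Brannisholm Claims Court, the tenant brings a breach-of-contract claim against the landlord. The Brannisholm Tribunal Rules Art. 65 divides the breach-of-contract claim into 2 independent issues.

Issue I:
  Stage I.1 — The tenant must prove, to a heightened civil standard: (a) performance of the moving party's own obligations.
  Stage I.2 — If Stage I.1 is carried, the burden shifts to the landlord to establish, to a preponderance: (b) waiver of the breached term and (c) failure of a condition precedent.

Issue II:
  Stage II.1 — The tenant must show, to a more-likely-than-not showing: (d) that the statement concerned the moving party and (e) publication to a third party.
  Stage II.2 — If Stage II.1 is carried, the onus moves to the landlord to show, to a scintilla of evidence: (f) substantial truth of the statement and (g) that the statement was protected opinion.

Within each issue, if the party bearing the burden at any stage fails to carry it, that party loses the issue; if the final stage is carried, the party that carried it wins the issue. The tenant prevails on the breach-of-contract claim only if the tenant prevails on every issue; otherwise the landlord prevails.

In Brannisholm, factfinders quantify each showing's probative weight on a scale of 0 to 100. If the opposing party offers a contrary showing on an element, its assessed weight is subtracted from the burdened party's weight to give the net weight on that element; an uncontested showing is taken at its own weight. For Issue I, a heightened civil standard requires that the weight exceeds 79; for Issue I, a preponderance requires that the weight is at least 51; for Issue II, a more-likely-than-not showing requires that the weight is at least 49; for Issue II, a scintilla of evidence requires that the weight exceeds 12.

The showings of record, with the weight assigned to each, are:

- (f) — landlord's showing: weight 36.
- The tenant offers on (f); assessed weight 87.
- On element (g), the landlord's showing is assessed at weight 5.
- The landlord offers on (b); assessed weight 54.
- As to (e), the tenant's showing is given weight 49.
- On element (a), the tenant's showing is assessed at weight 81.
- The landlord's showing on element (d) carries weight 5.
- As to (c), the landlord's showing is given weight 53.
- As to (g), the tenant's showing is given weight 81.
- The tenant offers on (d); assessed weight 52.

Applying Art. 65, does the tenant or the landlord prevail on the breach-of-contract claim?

landlord

— Issue I —
Stage I.1 (tenant, a heightened civil standard, weight exceeds 79): (a) 81 > 79 — meets.
  All elements met. The burden passes to the landlord.
Stage I.2 (landlord, a preponderance, weight is at least 51): (b) 54 ≥ 51 — meets; (c) 53 ≥ 51 — meets.
  Stage I.2 carried; the final stage is satisfied.
Every stage carried; the landlord prevails on this issue.
— Issue II —
Stage II.1 (tenant, a more-likely-than-not showing, weight is at least 49): (d) net 52−5=47 < 49 — fails; (e) 49 ≥ 49 — meets.
  The tenant does not carry Stage II.1.
The analysis ends at Stage II.1; the landlord prevails on this issue.
Per-issue: Issue I → landlord; Issue II → landlord. The tenant must prevail on every issue; overall, the landlord prevails.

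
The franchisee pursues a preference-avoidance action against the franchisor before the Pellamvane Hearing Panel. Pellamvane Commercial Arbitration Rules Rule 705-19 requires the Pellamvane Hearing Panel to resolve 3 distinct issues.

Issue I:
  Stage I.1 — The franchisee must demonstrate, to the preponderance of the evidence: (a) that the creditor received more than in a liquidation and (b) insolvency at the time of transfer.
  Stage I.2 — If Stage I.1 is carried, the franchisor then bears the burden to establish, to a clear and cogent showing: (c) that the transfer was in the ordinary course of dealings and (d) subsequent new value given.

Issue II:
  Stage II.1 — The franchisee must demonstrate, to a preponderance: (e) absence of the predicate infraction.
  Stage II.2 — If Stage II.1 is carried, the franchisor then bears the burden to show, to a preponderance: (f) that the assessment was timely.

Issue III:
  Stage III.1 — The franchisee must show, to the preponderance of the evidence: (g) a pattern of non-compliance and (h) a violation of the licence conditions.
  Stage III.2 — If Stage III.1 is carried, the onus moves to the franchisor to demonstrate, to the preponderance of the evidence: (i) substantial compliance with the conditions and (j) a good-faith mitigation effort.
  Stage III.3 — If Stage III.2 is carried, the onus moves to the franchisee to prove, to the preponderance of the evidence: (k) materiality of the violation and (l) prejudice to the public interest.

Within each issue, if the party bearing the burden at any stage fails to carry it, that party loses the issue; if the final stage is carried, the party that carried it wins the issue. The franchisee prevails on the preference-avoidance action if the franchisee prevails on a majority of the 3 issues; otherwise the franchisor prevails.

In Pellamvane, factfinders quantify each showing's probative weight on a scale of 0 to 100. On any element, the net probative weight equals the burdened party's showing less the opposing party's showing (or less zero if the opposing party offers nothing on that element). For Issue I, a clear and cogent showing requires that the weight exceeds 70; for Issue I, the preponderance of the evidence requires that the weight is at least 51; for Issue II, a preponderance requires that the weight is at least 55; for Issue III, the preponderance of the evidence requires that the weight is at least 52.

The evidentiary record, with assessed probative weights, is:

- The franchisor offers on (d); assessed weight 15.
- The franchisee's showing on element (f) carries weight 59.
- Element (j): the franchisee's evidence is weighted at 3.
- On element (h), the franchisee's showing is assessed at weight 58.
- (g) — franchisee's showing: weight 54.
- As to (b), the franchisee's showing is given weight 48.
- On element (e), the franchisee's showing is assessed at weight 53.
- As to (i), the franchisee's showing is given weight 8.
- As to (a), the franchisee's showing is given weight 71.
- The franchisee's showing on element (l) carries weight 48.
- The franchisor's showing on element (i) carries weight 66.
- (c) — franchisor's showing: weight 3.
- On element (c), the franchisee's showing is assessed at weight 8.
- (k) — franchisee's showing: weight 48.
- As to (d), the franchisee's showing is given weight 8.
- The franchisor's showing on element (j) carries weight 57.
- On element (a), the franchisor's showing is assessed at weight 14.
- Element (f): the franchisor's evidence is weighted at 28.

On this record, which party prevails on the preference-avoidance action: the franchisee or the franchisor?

— Issue I —
Stage I.1 — burden on franchisee; standard: the preponderance of the evidence (weight is at least 51).
    (a): 71 − 14 = 57 ≥ 51 [met]
    (b): 48 < 51 [not met]
  Stage I.1 not carried; the franchisee fails its burden.
So the franchisor prevails on this issue.
— Issue II —
Stage II.1 — burden on franchisee; standard: a preponderance (weight is at least 55).
    (e): 53 < 55 [not met]
  The franchisee does not carry Stage II.1.
The franchisor prevails on this issue.
— Issue III —
At Stage III.1 the franchisee must meet the preponderance of the evidence (weight is at least 52): on (g) the weight is 54, which does reach 52, so (g) meets the standard; on (h) the weight is 58, ≥ 52, so (h) meets the standard.
  All elements met. The burden passes to the franchisor.
At Stage III.2 the franchisor must meet the preponderance of the evidence (weight is at least 52): on (i) the weight is 66 less the opposing 8 gives net 58, which does reach 52, so (i) meets the standard; on (j) the weight is 57 less the opposing 3 gives net 54, which does reach 52, so (j) meets the standard.
  Stage III.2 is satisfied; the onus moves to the franchisee.
At Stage III.3 the franchisee must meet the preponderance of the evidence (weight is at least 52): on (k) the weight is 48, which does not reach 52, so (k) does not meet the standard; on (l) the weight is 48, < 52, so (l) does not meet the standard.
  Stage III.3 not carried; the franchisee fails its burden.
So the franchisor prevails on this issue.
Per-issue: Issue I → franchisor; Issue II → franchisor; Issue III → franchisor. The franchisee must prevail on a majority of issues; overall, the franchisor prevails.

franchisor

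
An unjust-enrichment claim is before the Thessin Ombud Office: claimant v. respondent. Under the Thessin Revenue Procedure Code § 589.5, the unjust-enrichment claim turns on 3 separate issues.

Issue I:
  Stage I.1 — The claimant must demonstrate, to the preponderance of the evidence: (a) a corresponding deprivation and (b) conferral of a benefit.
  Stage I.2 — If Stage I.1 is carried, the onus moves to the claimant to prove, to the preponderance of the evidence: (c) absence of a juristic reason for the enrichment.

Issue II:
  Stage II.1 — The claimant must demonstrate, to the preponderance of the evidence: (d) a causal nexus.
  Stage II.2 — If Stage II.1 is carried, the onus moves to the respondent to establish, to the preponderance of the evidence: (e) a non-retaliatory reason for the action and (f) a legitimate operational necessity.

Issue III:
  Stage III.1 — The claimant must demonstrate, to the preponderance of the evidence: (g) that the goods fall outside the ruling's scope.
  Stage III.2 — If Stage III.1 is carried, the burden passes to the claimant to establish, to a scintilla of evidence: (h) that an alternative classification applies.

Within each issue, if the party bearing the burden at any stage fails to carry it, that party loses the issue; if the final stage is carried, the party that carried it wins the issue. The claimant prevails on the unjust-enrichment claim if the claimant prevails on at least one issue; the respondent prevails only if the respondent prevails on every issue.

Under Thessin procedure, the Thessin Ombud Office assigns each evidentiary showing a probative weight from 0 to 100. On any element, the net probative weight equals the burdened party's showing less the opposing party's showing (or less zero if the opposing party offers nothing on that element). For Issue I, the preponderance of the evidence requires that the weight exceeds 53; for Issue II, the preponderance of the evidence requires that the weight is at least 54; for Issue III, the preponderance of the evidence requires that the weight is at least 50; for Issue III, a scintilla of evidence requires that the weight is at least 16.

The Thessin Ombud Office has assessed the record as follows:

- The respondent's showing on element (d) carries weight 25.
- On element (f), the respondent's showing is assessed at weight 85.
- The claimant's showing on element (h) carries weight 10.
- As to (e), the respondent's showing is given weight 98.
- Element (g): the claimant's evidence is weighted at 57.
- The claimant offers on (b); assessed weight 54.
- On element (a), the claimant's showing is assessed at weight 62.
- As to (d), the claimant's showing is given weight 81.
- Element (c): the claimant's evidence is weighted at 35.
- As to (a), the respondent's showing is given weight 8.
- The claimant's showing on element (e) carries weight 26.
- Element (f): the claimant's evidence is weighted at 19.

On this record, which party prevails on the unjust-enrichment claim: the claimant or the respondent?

respondent

— Issue I —
Stage I.1 (claimant, the preponderance of the evidence, weight exceeds 53): (a) net 62−8=54 > 53 — meets; (b) 54 > 53 — meets.
  All elements met. The claimant retains the burden for Stage I.2.
Stage I.2 (claimant, the preponderance of the evidence, weight exceeds 53): (c) 35 ≤ 53 — fails.
  The claimant does not carry Stage I.2.
The respondent prevails on this issue.
— Issue II —
Stage II.1 — burden on claimant; standard: the preponderance of the evidence (weight is at least 54).
    (d): 81 − 25 = 56 ≥ 54 [met]
  Stage II.1 carried; the burden shifts to the respondent.
Stage II.2 — burden on respondent; standard: the preponderance of the evidence (weight is at least 54).
    (e): 98 − 26 = 72 ≥ 54 [met]
    (f): 85 − 19 = 66 ≥ 54 [met]
  Stage II.2 carried; the final stage is satisfied.
All stages carried — the respondent prevails on this issue.
— Issue III —
At Stage III.1 the claimant must meet the preponderance of the evidence (weight is at least 50): on (g) the weight is 57, which does reach 50, so (g) meets the standard.
  All elements met. The claimant retains the burden for Stage III.2.
At Stage III.2 the claimant must meet a scintilla of evidence (weight is at least 16): on (h) the weight is 10, < 16, so (h) does not meet the standard.
  Stage III.2 not carried; the claimant fails its burden.
The analysis ends at Stage III.2; the respondent prevails on this issue.
Per-issue: Issue I → respondent; Issue II → respondent; Issue III → respondent. The claimant must prevail on at least one issue; overall, the respondent prevails.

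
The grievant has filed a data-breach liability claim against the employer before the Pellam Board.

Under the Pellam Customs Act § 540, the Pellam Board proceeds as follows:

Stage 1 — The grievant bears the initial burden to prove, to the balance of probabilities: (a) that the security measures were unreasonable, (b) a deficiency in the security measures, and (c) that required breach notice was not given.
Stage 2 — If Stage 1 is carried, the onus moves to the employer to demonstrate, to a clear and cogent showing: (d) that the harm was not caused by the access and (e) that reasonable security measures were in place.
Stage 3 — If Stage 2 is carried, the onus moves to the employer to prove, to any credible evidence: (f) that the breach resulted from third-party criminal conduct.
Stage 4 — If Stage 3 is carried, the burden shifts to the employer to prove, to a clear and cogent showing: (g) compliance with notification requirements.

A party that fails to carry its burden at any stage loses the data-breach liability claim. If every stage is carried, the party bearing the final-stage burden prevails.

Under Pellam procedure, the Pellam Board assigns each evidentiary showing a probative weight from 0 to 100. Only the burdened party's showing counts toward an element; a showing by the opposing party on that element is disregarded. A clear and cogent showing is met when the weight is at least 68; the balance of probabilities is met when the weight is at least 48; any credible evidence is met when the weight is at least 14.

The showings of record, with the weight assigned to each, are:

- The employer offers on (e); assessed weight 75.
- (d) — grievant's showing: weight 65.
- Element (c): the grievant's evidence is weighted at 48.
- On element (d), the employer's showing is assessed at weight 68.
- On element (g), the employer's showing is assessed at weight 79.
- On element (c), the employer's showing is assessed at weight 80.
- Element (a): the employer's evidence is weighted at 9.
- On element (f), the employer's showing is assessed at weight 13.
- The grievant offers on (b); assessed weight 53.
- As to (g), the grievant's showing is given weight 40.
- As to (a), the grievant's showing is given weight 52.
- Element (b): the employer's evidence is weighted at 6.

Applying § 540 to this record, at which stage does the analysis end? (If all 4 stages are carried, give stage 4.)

stage 3

At Stage 1 the grievant must meet the balance of probabilities (weight is at least 48): on (a) the weight is 52 (the employer's 9 is given no effect), ≥ 48, so (a) meets the standard; on (b) the weight is 53 (the employer's 6 is given no effect), ≥ 48, so (b) meets the standard; on (c) the weight is 48 (the employer's 80 is given no effect), which does reach 48, so (c) meets the standard.
  Stage 1 is satisfied; the onus moves to the employer.
At Stage 2 the employer must meet a clear and cogent showing (weight is at least 68): on (d) the weight is 68 (the grievant's 65 is given no effect), ≥ 68, so (d) meets the standard; on (e) the weight is 75, ≥ 68, so (e) meets the standard.
  Stage 2 carried; the burden remains with the employer.
At Stage 3 the employer must meet any credible evidence (weight is at least 14): on (f) the weight is 13, which does not reach 14, so (f) does not meet the standard.
  Not every element is met, so the employer fails to carry Stage 3.
The grievant prevails.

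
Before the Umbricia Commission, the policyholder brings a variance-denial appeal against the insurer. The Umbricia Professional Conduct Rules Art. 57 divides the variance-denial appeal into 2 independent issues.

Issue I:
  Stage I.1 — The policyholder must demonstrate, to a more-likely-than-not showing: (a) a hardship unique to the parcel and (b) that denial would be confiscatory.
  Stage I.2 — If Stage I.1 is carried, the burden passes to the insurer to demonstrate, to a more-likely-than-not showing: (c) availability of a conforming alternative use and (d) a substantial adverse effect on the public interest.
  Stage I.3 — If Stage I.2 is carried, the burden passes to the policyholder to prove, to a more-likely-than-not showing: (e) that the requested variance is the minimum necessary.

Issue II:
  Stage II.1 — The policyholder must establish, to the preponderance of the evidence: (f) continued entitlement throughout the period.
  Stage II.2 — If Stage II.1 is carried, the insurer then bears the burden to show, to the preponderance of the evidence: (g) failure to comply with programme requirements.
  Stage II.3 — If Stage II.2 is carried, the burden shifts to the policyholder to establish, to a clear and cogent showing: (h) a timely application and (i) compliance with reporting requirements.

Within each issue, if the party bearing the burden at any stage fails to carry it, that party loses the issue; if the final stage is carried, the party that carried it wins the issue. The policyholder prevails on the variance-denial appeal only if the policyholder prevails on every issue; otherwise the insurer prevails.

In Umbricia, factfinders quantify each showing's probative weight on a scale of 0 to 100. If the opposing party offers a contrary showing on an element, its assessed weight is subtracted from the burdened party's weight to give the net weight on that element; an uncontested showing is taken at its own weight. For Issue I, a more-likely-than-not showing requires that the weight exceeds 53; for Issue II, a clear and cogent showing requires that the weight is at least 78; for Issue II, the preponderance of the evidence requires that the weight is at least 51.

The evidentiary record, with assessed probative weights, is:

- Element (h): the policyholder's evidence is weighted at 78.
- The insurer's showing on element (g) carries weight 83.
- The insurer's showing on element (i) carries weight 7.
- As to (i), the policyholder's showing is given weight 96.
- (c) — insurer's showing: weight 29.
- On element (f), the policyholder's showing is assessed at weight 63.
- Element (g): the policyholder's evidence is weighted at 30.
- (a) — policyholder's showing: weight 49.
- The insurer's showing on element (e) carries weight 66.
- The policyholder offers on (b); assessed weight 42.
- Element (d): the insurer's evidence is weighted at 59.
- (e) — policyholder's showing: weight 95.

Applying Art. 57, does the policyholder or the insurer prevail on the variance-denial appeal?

— Issue I —
Stage I.1 — burden on policyholder; standard: a more-likely-than-not showing (weight exceeds 53).
    (a): 49 ≤ 53 [not met]
    (b): 42 ≤ 53 [not met]
  Not every element is met, so the policyholder fails to carry Stage I.1.
So the insurer prevails on this issue.
— Issue II —
Stage II.1 (policyholder, the preponderance of the evidence, weight is at least 51): (f) 63 ≥ 51 — meets.
  The policyholder carries Stage II.1; the insurer now bears the burden.
Stage II.2 (insurer, the preponderance of the evidence, weight is at least 51): (g) net 83−30=53 ≥ 51 — meets.
  The insurer carries Stage II.2; the policyholder now bears the burden.
Stage II.3 (policyholder, a clear and cogent showing, weight is at least 78): (h) 78 ≥ 78 — meets; (i) net 96−7=89 ≥ 78 — meets.
  Stage II.3 carried; the final stage is satisfied.
All stages carried — the policyholder prevails on this issue.
Per-issue: Issue I → insurer; Issue II → policyholder. The policyholder must prevail on every issue; overall, the insurer prevails.

insurer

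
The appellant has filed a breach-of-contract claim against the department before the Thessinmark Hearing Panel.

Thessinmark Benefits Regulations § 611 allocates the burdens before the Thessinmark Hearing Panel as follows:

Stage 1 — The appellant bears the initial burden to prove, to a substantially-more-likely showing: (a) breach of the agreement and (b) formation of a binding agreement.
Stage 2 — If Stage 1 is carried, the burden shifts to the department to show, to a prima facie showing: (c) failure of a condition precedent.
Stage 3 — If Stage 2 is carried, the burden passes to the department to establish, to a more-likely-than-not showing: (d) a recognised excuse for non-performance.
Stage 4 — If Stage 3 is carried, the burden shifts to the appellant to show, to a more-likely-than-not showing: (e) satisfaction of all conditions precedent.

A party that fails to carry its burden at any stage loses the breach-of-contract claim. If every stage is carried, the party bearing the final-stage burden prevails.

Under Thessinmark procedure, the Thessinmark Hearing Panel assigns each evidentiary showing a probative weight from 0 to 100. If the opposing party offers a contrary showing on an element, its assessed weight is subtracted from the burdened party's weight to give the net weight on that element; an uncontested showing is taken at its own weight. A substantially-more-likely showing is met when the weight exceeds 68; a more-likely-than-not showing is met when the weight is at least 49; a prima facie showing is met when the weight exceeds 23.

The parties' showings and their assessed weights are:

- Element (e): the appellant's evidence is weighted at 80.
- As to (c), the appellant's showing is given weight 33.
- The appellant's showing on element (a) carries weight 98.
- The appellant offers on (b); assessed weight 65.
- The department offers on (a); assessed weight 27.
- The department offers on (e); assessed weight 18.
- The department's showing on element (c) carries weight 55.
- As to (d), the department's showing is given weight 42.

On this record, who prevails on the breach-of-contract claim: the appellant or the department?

Stage 1 — burden on appellant; standard: a substantially-more-likely showing (weight exceeds 68).
    (a): 98 − 27 = 71 > 68 [met]
    (b): 65 ≤ 68 [not met]
  Stage 1 not carried; the appellant fails its burden.
The department prevails.

department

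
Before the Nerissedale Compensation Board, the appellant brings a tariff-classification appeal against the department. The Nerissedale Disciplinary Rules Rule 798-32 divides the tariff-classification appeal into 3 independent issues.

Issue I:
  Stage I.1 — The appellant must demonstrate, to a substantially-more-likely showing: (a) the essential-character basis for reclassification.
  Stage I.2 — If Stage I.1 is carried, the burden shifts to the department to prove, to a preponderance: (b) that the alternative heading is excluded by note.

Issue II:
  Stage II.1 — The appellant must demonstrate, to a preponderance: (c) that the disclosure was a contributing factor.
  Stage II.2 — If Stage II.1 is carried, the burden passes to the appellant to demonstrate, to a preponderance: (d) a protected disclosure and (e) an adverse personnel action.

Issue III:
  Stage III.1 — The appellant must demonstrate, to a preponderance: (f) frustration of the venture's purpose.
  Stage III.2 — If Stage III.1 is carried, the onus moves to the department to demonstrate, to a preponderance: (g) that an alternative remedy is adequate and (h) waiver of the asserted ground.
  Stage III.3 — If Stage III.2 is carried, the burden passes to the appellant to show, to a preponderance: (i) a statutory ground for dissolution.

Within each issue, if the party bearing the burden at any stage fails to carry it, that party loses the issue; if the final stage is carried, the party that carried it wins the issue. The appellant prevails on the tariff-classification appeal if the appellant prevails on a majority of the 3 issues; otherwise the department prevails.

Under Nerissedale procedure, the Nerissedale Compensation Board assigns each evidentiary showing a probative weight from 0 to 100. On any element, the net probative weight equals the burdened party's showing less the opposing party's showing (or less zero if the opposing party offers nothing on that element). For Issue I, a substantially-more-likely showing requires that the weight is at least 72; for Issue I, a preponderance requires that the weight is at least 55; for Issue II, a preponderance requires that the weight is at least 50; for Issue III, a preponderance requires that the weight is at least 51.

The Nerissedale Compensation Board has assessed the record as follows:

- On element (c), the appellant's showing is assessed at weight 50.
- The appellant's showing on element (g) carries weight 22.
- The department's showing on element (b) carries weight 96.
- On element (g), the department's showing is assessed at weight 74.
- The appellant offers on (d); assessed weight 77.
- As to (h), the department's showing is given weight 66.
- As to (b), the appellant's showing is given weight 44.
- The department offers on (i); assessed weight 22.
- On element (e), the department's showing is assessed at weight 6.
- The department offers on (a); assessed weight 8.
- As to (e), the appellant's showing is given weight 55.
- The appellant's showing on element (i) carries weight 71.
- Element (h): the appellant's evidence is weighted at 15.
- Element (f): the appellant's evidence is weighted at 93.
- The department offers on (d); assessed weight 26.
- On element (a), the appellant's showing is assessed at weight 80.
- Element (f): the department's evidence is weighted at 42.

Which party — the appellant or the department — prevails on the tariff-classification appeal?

— Issue I —
Stage I.1 (appellant, a substantially-more-likely showing, weight is at least 72): (a) net 80−8=72 ≥ 72 — meets.
  The appellant carries Stage I.1; the department now bears the burden.
Stage I.2 (department, a preponderance, weight is at least 55): (b) net 96−44=52 < 55 — fails.
  Not every element is met, so the department fails to carry Stage I.2.
The appellant prevails on this issue.
— Issue II —
Stage II.1 — burden on appellant; standard: a preponderance (weight is at least 50).
    (c): 50 ≥ 50 [met]
  Stage II.1 carried; the burden remains with the appellant.
Stage II.2 — burden on appellant; standard: a preponderance (weight is at least 50).
    (d): 77 − 26 = 51 ≥ 50 [met]
    (e): 55 − 6 = 49 < 50 [not met]
  The appellant does not carry Stage II.2.
The analysis ends at Stage II.2; the department prevails on this issue.
— Issue III —
At Stage III.1 the appellant must meet a preponderance (weight is at least 51): on (f) the weight is 93 less the opposing 42 gives net 51, which does reach 51, so (f) meets the standard.
  Stage III.1 carried; the burden shifts to the department.
At Stage III.2 the department must meet a preponderance (weight is at least 51): on (g) the weight is 74 less the opposing 22 gives net 52, ≥ 51, so (g) meets the standard; on (h) the weight is 66 less the opposing 15 gives net 51, which does reach 51, so (h) meets the standard.
  Stage III.2 is satisfied; the onus moves to the appellant.
At Stage III.3 the appellant must meet a preponderance (weight is at least 51): on (i) the weight is 71 less the opposing 22 gives net 49, which does not reach 51, so (i) does not meet the standard.
  The appellant does not carry Stage III.3.
The analysis ends at Stage III.3; the department prevails on this issue.
Per-issue: Issue I → appellant; Issue II → department; Issue III → department. The appellant must prevail on a majority of issues; overall, the department prevails.

department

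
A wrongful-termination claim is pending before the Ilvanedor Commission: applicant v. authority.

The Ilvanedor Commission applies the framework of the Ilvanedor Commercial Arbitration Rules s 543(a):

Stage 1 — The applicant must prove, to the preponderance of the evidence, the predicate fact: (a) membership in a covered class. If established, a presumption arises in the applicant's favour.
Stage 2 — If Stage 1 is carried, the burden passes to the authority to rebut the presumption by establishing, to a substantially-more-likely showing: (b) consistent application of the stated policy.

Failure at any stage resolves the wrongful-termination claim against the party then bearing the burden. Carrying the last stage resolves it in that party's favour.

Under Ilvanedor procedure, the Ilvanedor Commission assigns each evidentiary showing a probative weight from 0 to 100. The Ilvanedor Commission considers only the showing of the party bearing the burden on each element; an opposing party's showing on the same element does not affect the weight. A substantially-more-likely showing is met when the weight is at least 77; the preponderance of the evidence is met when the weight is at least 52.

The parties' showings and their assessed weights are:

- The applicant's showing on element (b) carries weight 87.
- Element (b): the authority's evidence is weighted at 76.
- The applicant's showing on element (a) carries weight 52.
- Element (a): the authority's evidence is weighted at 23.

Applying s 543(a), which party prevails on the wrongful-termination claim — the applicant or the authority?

applicant

Stage 1 — burden on applicant; standard: the preponderance of the evidence (weight is at least 52).
    (a): 52 (authority's 23 disregarded) ≥ 52 [met]
  All elements met. The burden passes to the authority.
Stage 2 — burden on authority; standard: a substantially-more-likely showing (weight is at least 77).
    (b): 76 (applicant's 87 disregarded) < 77 [not met]
  Stage 2 not carried; the authority fails its burden.
The analysis ends at Stage 2; the applicant prevails.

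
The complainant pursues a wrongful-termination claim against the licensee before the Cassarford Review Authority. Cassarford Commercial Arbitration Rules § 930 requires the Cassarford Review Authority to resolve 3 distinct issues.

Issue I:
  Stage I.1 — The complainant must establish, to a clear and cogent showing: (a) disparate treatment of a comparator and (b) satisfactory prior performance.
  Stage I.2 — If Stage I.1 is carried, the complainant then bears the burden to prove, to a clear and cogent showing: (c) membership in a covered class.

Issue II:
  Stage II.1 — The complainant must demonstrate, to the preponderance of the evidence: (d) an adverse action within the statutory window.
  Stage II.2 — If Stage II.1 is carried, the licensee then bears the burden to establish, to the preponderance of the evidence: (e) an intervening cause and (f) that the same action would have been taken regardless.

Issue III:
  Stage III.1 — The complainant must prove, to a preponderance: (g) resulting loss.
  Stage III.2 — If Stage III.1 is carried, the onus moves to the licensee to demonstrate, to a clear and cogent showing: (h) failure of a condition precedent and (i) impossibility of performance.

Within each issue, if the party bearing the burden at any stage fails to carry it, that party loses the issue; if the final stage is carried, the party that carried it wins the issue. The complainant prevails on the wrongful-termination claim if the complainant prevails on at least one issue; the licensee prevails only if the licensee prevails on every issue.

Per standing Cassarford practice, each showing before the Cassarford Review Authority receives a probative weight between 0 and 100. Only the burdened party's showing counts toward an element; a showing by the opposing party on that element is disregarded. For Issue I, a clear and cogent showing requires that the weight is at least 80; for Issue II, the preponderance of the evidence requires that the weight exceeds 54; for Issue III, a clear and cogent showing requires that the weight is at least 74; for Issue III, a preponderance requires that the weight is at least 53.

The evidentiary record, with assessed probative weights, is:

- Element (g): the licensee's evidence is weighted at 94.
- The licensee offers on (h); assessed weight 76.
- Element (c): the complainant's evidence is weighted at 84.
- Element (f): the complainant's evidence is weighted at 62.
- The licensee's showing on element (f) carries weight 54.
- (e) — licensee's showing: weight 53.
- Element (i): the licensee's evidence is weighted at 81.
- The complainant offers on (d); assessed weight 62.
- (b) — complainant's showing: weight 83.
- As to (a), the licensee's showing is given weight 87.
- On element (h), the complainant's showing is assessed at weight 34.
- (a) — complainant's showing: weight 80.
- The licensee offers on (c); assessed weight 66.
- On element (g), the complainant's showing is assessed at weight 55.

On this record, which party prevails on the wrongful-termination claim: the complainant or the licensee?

complainant

— Issue I —
Stage I.1 (complainant, a clear and cogent showing, weight is at least 80): (a) 80 (licensee's 87 disregarded) ≥ 80 — meets; (b) 83 ≥ 80 — meets.
  All elements met. The complainant retains the burden for Stage I.2.
Stage I.2 (complainant, a clear and cogent showing, weight is at least 80): (c) 84 (licensee's 66 disregarded) ≥ 80 — meets.
  The complainant carries the last stage.
All stages carried — the complainant prevails on this issue.
— Issue II —
At Stage II.1 the complainant must meet the preponderance of the evidence (weight exceeds 54): on (d) the weight is 62, > 54, so (d) meets the standard.
  Stage II.1 carried; the burden shifts to the licensee.
At Stage II.2 the licensee must meet the preponderance of the evidence (weight exceeds 54): on (e) the weight is 53, ≤ 54, so (e) does not meet the standard; on (f) the weight is 54 (the complainant's 62 is given no effect), which does not exceed 54, so (f) does not meet the standard.
  The licensee does not carry Stage II.2.
So the complainant prevails on this issue.
— Issue III —
Stage III.1 (complainant, a preponderance, weight is at least 53): (g) 55 (licensee's 94 disregarded) ≥ 53 — meets.
  Stage III.1 carried; the burden shifts to the licensee.
Stage III.2 (licensee, a clear and cogent showing, weight is at least 74): (h) 76 (complainant's 34 disregarded) ≥ 74 — meets; (i) 81 ≥ 74 — meets.
  All elements met at the final stage.
With every stage satisfied, the licensee prevails on this issue.
Per-issue: Issue I → complainant; Issue II → complainant; Issue III → licensee. The complainant must prevail on at least one issue; overall, the complainant prevails.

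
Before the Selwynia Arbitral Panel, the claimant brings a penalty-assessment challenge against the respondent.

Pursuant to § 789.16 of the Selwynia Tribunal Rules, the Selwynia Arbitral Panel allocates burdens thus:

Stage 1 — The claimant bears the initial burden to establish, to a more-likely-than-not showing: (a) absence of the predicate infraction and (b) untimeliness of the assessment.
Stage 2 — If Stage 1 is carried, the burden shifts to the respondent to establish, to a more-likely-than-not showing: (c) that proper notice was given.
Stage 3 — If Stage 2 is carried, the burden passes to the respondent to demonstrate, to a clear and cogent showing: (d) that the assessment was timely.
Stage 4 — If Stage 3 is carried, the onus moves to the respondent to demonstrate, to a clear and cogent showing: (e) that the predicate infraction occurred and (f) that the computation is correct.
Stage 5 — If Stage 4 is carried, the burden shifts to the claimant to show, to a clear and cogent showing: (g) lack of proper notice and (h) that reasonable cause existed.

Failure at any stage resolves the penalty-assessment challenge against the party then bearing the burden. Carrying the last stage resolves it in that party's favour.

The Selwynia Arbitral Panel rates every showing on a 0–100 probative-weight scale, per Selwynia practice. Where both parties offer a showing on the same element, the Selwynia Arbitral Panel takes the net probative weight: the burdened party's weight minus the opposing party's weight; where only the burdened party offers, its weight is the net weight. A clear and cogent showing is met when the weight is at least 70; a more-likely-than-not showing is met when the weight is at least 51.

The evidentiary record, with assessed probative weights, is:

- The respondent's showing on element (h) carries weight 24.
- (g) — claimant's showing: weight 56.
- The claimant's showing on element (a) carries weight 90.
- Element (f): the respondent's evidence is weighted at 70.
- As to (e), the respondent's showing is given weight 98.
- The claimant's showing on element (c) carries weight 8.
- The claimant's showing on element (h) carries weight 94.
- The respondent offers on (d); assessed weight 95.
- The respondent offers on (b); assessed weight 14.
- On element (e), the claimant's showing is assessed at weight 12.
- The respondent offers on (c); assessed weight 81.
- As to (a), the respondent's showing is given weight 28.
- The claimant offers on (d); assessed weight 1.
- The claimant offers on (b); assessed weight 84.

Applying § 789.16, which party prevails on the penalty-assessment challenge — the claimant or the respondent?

respondent

Stage 1 (claimant, a more-likely-than-not showing, weight is at least 51): (a) net 90−28=62 ≥ 51 — meets; (b) net 84−14=70 ≥ 51 — meets.
  All elements met. The burden passes to the respondent.
Stage 2 (respondent, a more-likely-than-not showing, weight is at least 51): (c) net 81−8=73 ≥ 51 — meets.
  All elements met. The respondent retains the burden for Stage 3.
Stage 3 (respondent, a clear and cogent showing, weight is at least 70): (d) net 95−1=94 ≥ 70 — meets.
  Stage 3 carried; the burden remains with the respondent.
Stage 4 (respondent, a clear and cogent showing, weight is at least 70): (e) net 98−12=86 ≥ 70 — meets; (f) 70 ≥ 70 — meets.
  All elements met. The burden passes to the claimant.
Stage 5 (claimant, a clear and cogent showing, weight is at least 70): (g) 56 < 70 — fails; (h) net 94−24=70 ≥ 70 — meets.
  Stage 5 not carried; the claimant fails its burden.
The analysis ends at Stage 5; the respondent prevails.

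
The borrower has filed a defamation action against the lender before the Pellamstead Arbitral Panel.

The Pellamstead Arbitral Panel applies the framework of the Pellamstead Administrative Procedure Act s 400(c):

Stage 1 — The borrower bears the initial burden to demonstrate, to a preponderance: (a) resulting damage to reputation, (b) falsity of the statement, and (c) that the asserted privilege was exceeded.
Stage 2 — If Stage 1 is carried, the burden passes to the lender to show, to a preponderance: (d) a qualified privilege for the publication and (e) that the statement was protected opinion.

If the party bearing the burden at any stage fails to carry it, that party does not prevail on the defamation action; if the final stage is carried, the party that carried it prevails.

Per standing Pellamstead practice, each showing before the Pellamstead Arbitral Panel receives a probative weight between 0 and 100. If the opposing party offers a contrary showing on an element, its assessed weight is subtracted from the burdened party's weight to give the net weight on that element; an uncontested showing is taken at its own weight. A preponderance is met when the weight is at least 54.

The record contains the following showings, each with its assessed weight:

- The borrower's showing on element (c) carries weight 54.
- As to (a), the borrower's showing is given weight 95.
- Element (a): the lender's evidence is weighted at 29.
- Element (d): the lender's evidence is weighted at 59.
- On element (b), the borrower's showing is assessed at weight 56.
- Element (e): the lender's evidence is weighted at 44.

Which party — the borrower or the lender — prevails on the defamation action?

Stage 1 (borrower, a preponderance, weight is at least 54): (a) net 95−29=66 ≥ 54 — meets; (b) 56 ≥ 54 — meets; (c) 54 ≥ 54 — meets.
  The borrower carries Stage 1; the lender now bears the burden.
Stage 2 (lender, a preponderance, weight is at least 54): (d) 59 ≥ 54 — meets; (e) 44 < 54 — fails.
  Stage 2 not carried; the lender fails its burden.
The analysis ends at Stage 2; the borrower prevails.

borrower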